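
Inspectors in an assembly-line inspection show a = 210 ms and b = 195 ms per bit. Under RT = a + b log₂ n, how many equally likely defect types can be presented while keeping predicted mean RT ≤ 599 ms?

Information budget: (599 − 210)/195 = 1.9949 bits, so n ≤ 2^1.9949 = 3.986 → at most 3.

3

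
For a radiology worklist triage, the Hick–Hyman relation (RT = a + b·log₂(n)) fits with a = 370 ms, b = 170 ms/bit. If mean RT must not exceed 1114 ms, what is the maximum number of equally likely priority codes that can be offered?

Information budget: (1114 − 370)/170 = 4.3765 bits, so n ≤ 2^4.3765 = 20.771 → at most 20.

20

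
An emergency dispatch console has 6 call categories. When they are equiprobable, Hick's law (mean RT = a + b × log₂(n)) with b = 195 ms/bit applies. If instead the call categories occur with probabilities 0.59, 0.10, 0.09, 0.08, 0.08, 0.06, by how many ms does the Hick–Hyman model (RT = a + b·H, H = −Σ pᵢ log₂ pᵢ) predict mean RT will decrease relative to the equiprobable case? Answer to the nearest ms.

Equiprobable entropy H₀ = log₂ 6 = 2.5850 bits.
Skewed entropy H = −Σ pᵢ log₂ pᵢ = 1.9205 bits.
ΔRT = b·(H₀ − H) = 195 × 0.6644 = 129.57 ms.

130 ms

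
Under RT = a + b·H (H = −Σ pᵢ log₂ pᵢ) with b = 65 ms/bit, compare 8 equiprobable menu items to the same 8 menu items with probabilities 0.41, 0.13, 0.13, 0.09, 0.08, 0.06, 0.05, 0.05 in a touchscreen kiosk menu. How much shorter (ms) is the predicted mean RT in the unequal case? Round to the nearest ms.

Equiprobable entropy H₀ = log₂ 8 = 3.0000 bits.
Skewed entropy H = −Σ pᵢ log₂ pᵢ = 2.5726 bits.
ΔRT = b·(H₀ − H) = 65 × 0.4274 = 27.78 ms.

28 ms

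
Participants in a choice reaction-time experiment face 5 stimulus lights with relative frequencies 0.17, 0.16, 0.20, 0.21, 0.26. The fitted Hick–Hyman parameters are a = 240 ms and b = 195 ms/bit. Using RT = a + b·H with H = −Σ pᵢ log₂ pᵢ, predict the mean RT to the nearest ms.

689 ms

H = 0.17·log₂(1/0.17) + 0.16·log₂(1/0.16) + 0.20·log₂(1/0.20) + 0.21·log₂(1/0.21) + 0.26·log₂(1/0.26) = 2.3001 bits.
RT = 240 + 195 × 2.3001 = 688.52 ms.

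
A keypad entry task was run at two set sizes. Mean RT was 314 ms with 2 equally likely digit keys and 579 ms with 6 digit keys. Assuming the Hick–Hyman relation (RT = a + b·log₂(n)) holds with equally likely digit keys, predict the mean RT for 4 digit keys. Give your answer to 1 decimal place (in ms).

Fit slope and intercept:
  b = (579 − 314) / (log₂ 6 − log₂ 2) = 265 / (2.5850 − 1) = 167.196 ms/bit
  a = 314 − 167.196 × 1 = 146.804 ms
Then RT(4) = 146.804 + 167.196 × log₂ 4 = 146.804 + 167.196 × 2 ≈ 481.196 ms.

481.2 ms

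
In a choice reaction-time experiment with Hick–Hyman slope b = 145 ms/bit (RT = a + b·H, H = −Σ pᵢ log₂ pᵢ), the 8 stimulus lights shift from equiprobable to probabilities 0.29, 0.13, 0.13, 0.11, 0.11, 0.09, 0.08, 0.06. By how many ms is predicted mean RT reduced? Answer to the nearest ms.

The RT saving is b·ΔH. Equiprobable H₀ = log₂(8) = 3.0000 bits; with the given probabilities H = 2.8315 bits.
b·(H₀ − H) = 145 × (3.0000 − 2.8315) = 24.44 ms.

24 ms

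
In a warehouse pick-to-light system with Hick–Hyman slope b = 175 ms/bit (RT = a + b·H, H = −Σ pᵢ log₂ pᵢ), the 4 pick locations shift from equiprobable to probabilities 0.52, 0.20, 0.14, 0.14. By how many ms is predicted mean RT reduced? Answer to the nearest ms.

Equiprobable entropy H₀ = log₂ 4 = 2.0000 bits.
Skewed entropy H = −Σ pᵢ log₂ pᵢ = 1.7492 bits.
ΔRT = b·(H₀ − H) = 175 × 0.2508 = 43.89 ms.

44 ms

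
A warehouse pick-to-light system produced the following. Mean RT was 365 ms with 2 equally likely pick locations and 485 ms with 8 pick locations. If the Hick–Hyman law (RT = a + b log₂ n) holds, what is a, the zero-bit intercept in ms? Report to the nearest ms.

b = (RT₂ − RT₁)/(log₂ n₂ − log₂ n₁) = (485 − 365)/(3 − 1) = 60 ms/bit.
a = RT₁ − b·log₂ n₁ = 365 − 60 × 1 = 305.000 ms.

305 ms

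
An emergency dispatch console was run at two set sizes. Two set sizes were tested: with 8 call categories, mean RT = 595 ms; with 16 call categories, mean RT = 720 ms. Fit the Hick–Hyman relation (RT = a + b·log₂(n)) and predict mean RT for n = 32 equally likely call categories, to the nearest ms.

With log₂ n on the abscissa the relation is linear; from the two conditions:
  b = (720 − 595) / (log₂ 16 − log₂ 8) = 125 / (4 − 3) = 125 ms/bit
  a = 595 − 125 × 3 = 220 ms
Then RT(32) = 220 + 125 × log₂ 32 = 220 + 125 × 5 ≈ 845.000 ms.

845 ms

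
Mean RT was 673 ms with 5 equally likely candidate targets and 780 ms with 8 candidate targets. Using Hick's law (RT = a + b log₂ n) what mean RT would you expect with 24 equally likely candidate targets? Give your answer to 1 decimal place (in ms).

Solve the two-equation system in a and b:
  b = (780 − 673) / (log₂ 8 − log₂ 5) = 107 / (3 − 2.3219) = 157.800 ms/bit
  a = 673 − 157.800 × 2.3219 = 306.599 ms
Then RT(24) = 306.599 + 157.800 × log₂ 24 = 306.599 + 157.800 × 4.5850 ≈ 1030.108 ms.

1030.1 ms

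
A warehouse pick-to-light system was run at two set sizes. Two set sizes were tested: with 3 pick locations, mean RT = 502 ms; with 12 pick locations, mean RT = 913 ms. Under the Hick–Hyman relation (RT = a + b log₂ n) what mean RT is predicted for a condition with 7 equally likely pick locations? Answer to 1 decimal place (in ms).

RT is linear in log₂ n, so two points fix the line:
  b = (913 − 502) / (log₂ 12 − log₂ 3) = 411 / (3.5850 − 1.5850) = 205.500 ms/bit
  a = 502 − 205.500 × 1.5850 = 176.290 ms
Then RT(7) = 176.290 + 205.500 × log₂ 7 = 176.290 + 205.500 × 2.8074 ≈ 753.202 ms.

753.2 ms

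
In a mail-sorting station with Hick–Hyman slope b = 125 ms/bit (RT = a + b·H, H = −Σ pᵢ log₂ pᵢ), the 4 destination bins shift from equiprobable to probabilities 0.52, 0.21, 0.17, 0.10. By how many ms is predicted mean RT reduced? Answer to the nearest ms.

Equiprobable entropy H₀ = log₂ 4 = 2.0000 bits.
Skewed entropy H = −Σ pᵢ log₂ pᵢ = 1.7302 bits.
ΔRT = b·(H₀ − H) = 125 × 0.2698 = 33.73 ms.

34 ms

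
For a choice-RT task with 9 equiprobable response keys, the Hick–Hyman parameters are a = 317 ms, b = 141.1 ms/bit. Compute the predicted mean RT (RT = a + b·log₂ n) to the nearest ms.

764 ms

log₂(9) = 3.1699 bits, so RT = 317 + 141.1 × 3.1699 ≈ 764.276 ms.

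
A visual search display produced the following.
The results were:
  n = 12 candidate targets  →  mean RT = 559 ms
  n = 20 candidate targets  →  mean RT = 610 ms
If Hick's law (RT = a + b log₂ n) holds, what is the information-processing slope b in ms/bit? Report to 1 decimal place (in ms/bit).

69.2 ms/bit

b = (RT₂ − RT₁)/(log₂ n₂ − log₂ n₁) = (610 − 559)/(4.3219 − 3.5850) = 69.203 ms/bit.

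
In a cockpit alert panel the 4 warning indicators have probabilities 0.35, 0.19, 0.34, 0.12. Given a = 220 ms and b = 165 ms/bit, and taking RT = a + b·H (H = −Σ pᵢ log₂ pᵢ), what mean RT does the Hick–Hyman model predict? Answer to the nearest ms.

530 ms

Entropy contributions −pᵢ log₂ pᵢ: 0.5301, 0.4552, 0.5292, 0.3671; sum H = 1.8816 bits.
RT = a + bH = 220 + 165·1.8816 = 530.46 ms.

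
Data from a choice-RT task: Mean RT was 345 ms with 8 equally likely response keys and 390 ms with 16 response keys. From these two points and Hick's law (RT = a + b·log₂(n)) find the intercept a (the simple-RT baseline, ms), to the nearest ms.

Slope: b = (390 − 345) / (log₂ 16 − log₂ 8) = 45/1.0000 = 45 ms/bit.
a = RT₁ − b·log₂ n₁ = 345 − 45 × 3 = 210.000 ms.

210 ms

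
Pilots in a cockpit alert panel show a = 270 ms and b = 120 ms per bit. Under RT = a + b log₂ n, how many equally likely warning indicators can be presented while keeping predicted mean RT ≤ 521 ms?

4

120·log₂ n ≤ 521 − 270 = 251, giving log₂ n ≤ 2.0917 and n ≤ 4.262. The largest whole number is 4.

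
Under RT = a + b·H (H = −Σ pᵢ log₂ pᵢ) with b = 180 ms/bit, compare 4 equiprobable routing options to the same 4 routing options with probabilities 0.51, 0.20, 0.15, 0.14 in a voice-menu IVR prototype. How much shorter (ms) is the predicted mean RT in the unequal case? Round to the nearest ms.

42 ms

The RT saving is b·ΔH. Equiprobable H₀ = log₂(4) = 2.0000 bits; with the given probabilities H = 1.7675 bits.
b·(H₀ − H) = 180 × (2.0000 − 1.7675) = 41.86 ms.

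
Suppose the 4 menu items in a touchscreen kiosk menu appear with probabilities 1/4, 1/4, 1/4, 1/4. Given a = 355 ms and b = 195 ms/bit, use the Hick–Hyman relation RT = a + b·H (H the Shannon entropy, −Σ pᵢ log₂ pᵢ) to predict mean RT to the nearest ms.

Each term −pᵢ log₂ pᵢ: 0.25·2 + 0.25·2 + 0.25·2 + 0.25·2; summed, H = 2.000 bits.
Mean RT = a + bH = 355 + 195·2.000 = 745.00 ms.

745 ms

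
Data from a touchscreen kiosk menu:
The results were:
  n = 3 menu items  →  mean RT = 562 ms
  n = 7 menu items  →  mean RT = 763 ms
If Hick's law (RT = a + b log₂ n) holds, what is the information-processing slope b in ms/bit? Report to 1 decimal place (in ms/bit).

164.4 ms/bit

Slope: b = (763 − 562) / (log₂ 7 − log₂ 3) = 201/1.2224 = 164.432 ms/bit.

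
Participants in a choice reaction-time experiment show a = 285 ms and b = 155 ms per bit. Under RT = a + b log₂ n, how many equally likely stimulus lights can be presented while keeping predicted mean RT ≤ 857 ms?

12

Set 285 + 155·log₂ n ≤ 857 → log₂ n ≤ (857 − 285)/155 = 3.6903.
So n ≤ 2^3.6903 = 12.909; the largest integer n is 12.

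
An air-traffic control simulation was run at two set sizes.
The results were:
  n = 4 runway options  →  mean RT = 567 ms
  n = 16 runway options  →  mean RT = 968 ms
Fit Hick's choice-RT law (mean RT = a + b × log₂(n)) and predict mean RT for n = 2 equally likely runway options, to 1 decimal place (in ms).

366.5 ms

Fit slope and intercept:
  b = (968 − 567) / (log₂ 16 − log₂ 4) = 401 / (4 − 2) = 200.500 ms/bit
  a = 567 − 200.500 × 2 = 166.000 ms
Then RT(2) = 166.000 + 200.500 × log₂ 2 = 166.000 + 200.500 × 1 ≈ 366.500 ms.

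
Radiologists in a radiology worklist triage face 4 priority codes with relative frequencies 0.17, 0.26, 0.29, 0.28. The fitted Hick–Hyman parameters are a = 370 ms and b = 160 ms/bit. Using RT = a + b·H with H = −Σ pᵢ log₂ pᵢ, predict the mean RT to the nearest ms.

H = 0.17·log₂(1/0.17) + 0.26·log₂(1/0.26) + 0.29·log₂(1/0.29) + 0.28·log₂(1/0.28) = 1.9720 bits.
RT = 370 + 160 × 1.9720 = 685.52 ms.

686 ms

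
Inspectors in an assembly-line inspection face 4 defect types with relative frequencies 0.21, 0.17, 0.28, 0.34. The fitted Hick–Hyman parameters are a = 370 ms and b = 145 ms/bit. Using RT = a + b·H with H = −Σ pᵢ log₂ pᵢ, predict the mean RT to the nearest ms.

653 ms

H = 0.21·log₂(1/0.21) + 0.17·log₂(1/0.17) + 0.28·log₂(1/0.28) + 0.34·log₂(1/0.34) = 1.9508 bits.
RT = 370 + 145 × 1.9508 = 652.87 ms.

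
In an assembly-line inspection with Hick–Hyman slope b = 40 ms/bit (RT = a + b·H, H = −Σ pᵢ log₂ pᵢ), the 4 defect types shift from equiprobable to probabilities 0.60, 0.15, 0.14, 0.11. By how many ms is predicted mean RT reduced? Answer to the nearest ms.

16 ms

Equiprobable entropy H₀ = log₂ 4 = 2.0000 bits.
Skewed entropy H = −Σ pᵢ log₂ pᵢ = 1.6001 bits.
ΔRT = b·(H₀ − H) = 40 × 0.3999 = 16.00 ms.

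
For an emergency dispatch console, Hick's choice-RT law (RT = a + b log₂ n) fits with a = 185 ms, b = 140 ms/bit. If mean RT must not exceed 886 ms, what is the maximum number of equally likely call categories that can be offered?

Information budget: (886 − 185)/140 = 5.0071 bits, so n ≤ 2^5.0071 = 32.159 → at most 32.

32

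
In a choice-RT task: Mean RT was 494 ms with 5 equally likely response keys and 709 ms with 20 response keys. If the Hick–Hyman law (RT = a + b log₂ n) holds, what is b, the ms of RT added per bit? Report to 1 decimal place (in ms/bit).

The slope on a log₂ axis is (709 − 494) / (4.3219 − 2.3219) = 107.500 ms/bit.

107.5 ms/bit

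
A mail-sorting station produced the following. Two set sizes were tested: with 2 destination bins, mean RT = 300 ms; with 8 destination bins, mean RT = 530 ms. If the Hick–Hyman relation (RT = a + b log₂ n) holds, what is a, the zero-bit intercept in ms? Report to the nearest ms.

185 ms

Slope: b = (530 − 300) / (log₂ 8 − log₂ 2) = 230/2.0000 = 115 ms/bit.
a = RT₁ − b·log₂ n₁ = 300 − 115 × 1 = 185.000 ms.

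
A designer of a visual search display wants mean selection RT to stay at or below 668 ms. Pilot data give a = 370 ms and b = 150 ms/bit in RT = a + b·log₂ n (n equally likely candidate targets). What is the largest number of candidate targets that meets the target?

3

Set 370 + 150·log₂ n ≤ 668 → log₂ n ≤ (668 − 370)/150 = 1.9867.
So n ≤ 2^1.9867 = 3.963; the largest integer n is 3.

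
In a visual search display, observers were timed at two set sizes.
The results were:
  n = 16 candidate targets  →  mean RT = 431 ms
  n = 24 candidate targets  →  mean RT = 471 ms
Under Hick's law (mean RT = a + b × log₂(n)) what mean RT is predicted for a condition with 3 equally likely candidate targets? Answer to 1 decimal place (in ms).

RT is linear in log₂ n, so two points fix the line:
  b = (471 − 431) / (log₂ 24 − log₂ 16) = 40 / (4.5850 − 4) = 68.380 ms/bit
  a = 431 − 68.380 × 4 = 157.478 ms
Then RT(3) = 157.478 + 68.380 × log₂ 3 = 157.478 + 68.380 × 1.5850 ≈ 265.859 ms.

265.9 ms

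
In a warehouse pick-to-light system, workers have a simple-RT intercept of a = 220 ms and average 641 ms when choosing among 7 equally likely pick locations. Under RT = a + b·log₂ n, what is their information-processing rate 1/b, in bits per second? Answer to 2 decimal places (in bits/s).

6.67 bits/s

b = (641 − 220)/log₂ 7 = 421/2.8074 = 149.963 ms per bit = 0.14996 s/bit; the reciprocal is 6.668 bits/s.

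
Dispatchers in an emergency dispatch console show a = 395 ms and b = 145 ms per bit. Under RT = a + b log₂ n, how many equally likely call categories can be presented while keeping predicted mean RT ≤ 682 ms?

Information budget: (682 − 395)/145 = 1.9793 bits, so n ≤ 2^1.9793 = 3.943 → at most 3.

3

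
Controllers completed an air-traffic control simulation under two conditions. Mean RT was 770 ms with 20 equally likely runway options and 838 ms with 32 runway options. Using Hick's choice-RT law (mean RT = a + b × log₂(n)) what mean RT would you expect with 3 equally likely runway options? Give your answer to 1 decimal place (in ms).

RT is linear in log₂ n, so two points fix the line:
  b = (838 − 770) / (log₂ 32 − log₂ 20) = 68 / (5 − 4.3219) = 100.284 ms/bit
  a = 770 − 100.284 × 4.3219 = 336.578 ms
Then RT(3) = 336.578 + 100.284 × log₂ 3 = 336.578 + 100.284 × 1.5850 ≈ 495.525 ms.

495.5 ms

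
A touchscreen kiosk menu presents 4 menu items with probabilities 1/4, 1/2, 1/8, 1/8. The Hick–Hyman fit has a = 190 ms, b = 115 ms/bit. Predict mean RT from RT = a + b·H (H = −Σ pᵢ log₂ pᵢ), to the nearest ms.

Each term −pᵢ log₂ pᵢ: 0.25·2 + 0.5·1 + 0.125·3 + 0.125·3; summed, H = 1.750 bits.
Mean RT = a + bH = 190 + 115·1.750 = 391.25 ms.

391 ms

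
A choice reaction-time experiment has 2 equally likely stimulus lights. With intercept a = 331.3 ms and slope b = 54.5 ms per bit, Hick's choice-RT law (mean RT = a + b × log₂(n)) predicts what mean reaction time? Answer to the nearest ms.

386 ms

log₂(2) = 1 bits, so RT = 331.3 + 54.5 × 1 ≈ 385.800 ms.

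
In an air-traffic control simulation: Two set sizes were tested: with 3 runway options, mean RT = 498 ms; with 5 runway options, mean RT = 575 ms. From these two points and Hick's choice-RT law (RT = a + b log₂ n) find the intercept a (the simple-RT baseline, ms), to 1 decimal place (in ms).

332.4 ms

The slope on a log₂ axis is (575 − 498) / (2.3219 − 1.5850) = 104.482 ms/bit.
a = RT₁ − b·log₂ n₁ = 498 − 104.482 × 1.5850 = 332.399 ms.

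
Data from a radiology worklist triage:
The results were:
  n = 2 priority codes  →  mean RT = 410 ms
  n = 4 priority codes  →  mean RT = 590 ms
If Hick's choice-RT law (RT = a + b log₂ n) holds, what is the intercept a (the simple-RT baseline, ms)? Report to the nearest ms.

The slope on a log₂ axis is (590 − 410) / (2 − 1) = 180 ms/bit.
Intercept: a = 410 − 180·log₂(2) = 230.000 ms.

230 ms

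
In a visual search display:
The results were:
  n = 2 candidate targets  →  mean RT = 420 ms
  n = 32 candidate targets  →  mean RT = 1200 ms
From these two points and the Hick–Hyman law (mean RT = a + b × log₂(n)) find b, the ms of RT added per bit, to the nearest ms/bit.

The slope on a log₂ axis is (1200 − 420) / (5 − 1) = 195 ms/bit.

195 ms/bit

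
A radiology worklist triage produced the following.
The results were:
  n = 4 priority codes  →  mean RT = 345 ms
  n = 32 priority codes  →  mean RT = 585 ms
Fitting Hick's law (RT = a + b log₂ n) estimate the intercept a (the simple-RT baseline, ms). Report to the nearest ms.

185 ms

b = (RT₂ − RT₁)/(log₂ n₂ − log₂ n₁) = (585 − 345)/(5 − 2) = 80 ms/bit.
a = RT₁ − b·log₂ n₁ = 345 − 80 × 2 = 185.000 ms.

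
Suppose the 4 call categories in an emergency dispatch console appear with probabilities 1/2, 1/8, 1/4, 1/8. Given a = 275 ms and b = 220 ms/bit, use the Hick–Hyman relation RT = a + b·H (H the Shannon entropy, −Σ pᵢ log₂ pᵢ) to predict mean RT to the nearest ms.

660 ms

H = −Σ pᵢ log₂ pᵢ = 0.5·1 + 0.125·3 + 0.25·2 + 0.125·3 = 1.750 bits.
RT = 275 + 220 × 1.750 = 660.00 ms.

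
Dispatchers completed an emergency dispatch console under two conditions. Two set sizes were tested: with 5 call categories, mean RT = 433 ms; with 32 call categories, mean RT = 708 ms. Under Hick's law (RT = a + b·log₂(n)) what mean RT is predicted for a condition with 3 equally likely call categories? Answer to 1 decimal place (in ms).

Fit slope and intercept:
  b = (708 − 433) / (log₂ 32 − log₂ 5) = 275 / (5 − 2.3219) = 102.686 ms/bit
  a = 433 − 102.686 × 2.3219 = 194.571 ms
Then RT(3) = 194.571 + 102.686 × log₂ 3 = 194.571 + 102.686 × 1.5850 ≈ 357.324 ms.

357.3 ms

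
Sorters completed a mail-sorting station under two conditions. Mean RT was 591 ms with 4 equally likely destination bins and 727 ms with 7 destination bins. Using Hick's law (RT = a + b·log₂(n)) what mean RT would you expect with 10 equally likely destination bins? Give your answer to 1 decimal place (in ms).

Fit slope and intercept:
  b = (727 − 591) / (log₂ 7 − log₂ 4) = 136 / (2.8074 − 2) = 168.451 ms/bit
  a = 591 − 168.451 × 2 = 254.097 ms
Then RT(10) = 254.097 + 168.451 × log₂ 10 = 254.097 + 168.451 × 3.3219 ≈ 813.681 ms.

813.7 ms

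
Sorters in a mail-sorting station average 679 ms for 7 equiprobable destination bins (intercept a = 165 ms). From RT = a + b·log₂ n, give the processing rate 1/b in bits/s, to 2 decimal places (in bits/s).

b = (679 − 165)/log₂ 7 = 514/2.8074 = 183.090 ms per bit = 0.18309 s/bit; the reciprocal is 5.462 bits/s.

5.46 bits/s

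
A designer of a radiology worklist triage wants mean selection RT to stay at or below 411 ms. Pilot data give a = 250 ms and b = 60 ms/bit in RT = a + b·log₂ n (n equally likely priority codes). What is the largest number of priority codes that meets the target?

6

60·log₂ n ≤ 411 − 250 = 161, giving log₂ n ≤ 2.6833 and n ≤ 6.423. The largest whole number is 6.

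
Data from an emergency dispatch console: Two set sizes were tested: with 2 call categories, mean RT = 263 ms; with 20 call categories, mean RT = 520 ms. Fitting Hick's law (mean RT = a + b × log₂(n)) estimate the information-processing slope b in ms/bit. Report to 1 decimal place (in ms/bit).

The slope on a log₂ axis is (520 − 263) / (4.3219 − 1) = 77.365 ms/bit.

77.4 ms/bit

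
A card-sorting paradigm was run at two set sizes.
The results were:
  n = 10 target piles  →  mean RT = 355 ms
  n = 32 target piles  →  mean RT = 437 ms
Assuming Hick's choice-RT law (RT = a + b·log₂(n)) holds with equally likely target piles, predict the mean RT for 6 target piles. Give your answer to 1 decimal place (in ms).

319.0 ms

Fit slope and intercept:
  b = (437 − 355) / (log₂ 32 − log₂ 10) = 82 / (5 − 3.3219) = 48.866 ms/bit
  a = 355 − 48.866 × 3.3219 = 192.672 ms
Then RT(6) = 192.672 + 48.866 × log₂ 6 = 192.672 + 48.866 × 2.5850 ≈ 318.988 ms.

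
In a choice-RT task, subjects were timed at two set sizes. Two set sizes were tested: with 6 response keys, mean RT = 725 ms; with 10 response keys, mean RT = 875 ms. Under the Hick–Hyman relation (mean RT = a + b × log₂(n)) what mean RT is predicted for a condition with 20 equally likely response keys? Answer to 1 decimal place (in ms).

With log₂ n on the abscissa the relation is linear; from the two conditions:
  b = (875 − 725) / (log₂ 10 − log₂ 6) = 150 / (3.3219 − 2.5850) = 203.537 ms/bit
  a = 725 − 203.537 × 2.5850 = 198.864 ms
Then RT(20) = 198.864 + 203.537 × log₂ 20 = 198.864 + 203.537 × 4.3219 ≈ 1078.537 ms.

1078.5 ms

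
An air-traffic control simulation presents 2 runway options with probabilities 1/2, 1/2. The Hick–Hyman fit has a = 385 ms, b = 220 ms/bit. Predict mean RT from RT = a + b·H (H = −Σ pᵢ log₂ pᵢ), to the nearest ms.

Each term −pᵢ log₂ pᵢ: 0.5·1 + 0.5·1; summed, H = 1.000 bits.
Mean RT = a + bH = 385 + 220·1.000 = 605.00 ms.

605 ms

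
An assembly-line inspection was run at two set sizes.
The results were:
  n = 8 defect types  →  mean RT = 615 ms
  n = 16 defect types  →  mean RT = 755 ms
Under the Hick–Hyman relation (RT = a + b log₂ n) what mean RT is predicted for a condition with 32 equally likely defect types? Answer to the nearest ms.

With log₂ n on the abscissa the relation is linear; from the two conditions:
  b = (755 − 615) / (log₂ 16 − log₂ 8) = 140 / (4 − 3) = 140 ms/bit
  a = 615 − 140 × 3 = 195 ms
Then RT(32) = 195 + 140 × log₂ 32 = 195 + 140 × 5 ≈ 895.000 ms.

895 ms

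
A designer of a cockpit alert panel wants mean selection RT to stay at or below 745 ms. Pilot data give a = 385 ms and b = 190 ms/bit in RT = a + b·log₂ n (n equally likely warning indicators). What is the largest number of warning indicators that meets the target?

3

Set 385 + 190·log₂ n ≤ 745 → log₂ n ≤ (745 − 385)/190 = 1.8947.
So n ≤ 2^1.8947 = 3.719; the largest integer n is 3.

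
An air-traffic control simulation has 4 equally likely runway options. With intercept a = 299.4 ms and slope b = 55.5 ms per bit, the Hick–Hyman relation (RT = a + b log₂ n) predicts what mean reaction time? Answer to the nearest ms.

410 ms

log₂(4) = 2 bits, so RT = 299.4 + 55.5 × 2 ≈ 410.400 ms.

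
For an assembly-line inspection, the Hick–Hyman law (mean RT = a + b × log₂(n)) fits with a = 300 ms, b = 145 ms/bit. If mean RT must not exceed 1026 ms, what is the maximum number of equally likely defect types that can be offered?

Information budget: (1026 − 300)/145 = 5.0069 bits, so n ≤ 2^5.0069 = 32.153 → at most 32.

32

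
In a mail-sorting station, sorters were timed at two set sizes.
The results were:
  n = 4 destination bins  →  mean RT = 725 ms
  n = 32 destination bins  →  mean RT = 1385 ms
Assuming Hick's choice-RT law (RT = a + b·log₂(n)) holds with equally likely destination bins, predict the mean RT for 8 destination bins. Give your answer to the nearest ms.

Fit slope and intercept:
  b = (1385 − 725) / (log₂ 32 − log₂ 4) = 660 / (5 − 2) = 220 ms/bit
  a = 725 − 220 × 2 = 285 ms
Then RT(8) = 285 + 220 × log₂ 8 = 285 + 220 × 3 ≈ 945.000 ms.

945 ms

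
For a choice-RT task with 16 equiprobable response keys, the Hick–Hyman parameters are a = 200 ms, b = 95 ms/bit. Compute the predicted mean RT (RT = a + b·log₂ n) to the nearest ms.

580 ms

log₂(16) = 4 bits, so RT = 200 + 95 × 4 ≈ 580.000 ms.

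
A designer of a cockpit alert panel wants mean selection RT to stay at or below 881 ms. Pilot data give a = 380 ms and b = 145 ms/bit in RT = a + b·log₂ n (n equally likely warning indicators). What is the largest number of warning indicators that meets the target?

145·log₂ n ≤ 881 − 380 = 501, giving log₂ n ≤ 3.4552 and n ≤ 10.968. The largest whole number is 10.

10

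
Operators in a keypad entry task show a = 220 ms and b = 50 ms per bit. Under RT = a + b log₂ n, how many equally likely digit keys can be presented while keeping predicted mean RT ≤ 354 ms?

6

50·log₂ n ≤ 354 − 220 = 134, giving log₂ n ≤ 2.6800 and n ≤ 6.409. The largest whole number is 6.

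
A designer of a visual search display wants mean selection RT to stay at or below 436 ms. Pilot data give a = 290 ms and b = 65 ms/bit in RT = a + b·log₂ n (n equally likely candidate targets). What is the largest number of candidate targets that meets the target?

4

Set 290 + 65·log₂ n ≤ 436 → log₂ n ≤ (436 − 290)/65 = 2.2462.
So n ≤ 2^2.2462 = 4.744; the largest integer n is 4.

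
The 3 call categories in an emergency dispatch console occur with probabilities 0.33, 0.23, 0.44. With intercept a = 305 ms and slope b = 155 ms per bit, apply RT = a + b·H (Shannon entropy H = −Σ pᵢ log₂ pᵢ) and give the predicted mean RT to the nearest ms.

H = 0.33·log₂(1/0.33) + 0.23·log₂(1/0.23) + 0.44·log₂(1/0.44) = 1.5366 bits.
RT = 305 + 155 × 1.5366 = 543.18 ms.

543 ms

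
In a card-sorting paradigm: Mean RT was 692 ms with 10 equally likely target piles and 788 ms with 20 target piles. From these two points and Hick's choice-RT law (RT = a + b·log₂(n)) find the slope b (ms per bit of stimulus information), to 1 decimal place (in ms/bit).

The slope on a log₂ axis is (788 − 692) / (4.3219 − 3.3219) = 96.000 ms/bit.

96.0 ms/bit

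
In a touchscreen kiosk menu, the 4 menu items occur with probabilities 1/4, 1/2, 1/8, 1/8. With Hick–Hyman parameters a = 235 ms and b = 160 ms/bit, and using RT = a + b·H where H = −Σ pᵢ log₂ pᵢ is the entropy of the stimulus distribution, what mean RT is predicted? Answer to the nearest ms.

515 ms

H = −Σ pᵢ log₂ pᵢ = 0.25·2 + 0.5·1 + 0.125·3 + 0.125·3 = 1.750 bits.
RT = 235 + 160 × 1.750 = 515.00 ms.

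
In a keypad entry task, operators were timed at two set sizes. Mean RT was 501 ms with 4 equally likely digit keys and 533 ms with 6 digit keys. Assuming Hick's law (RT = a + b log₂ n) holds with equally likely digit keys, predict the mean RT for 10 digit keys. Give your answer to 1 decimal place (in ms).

573.3 ms

RT is linear in log₂ n, so two points fix the line:
  b = (533 − 501) / (log₂ 6 − log₂ 4) = 32 / (2.5850 − 2) = 54.704 ms/bit
  a = 501 − 54.704 × 2 = 391.591 ms
Then RT(10) = 391.591 + 54.704 × log₂ 10 = 391.591 + 54.704 × 3.3219 ≈ 573.315 ms.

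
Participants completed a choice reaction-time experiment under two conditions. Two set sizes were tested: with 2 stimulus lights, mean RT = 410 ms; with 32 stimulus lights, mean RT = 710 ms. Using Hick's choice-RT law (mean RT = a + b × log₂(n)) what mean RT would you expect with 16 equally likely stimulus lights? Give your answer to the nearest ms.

Fit slope and intercept:
  b = (710 − 410) / (log₂ 32 − log₂ 2) = 300 / (5 − 1) = 75 ms/bit
  a = 410 − 75 × 1 = 335 ms
Then RT(16) = 335 + 75 × log₂ 16 = 335 + 75 × 4 ≈ 635.000 ms.

635 ms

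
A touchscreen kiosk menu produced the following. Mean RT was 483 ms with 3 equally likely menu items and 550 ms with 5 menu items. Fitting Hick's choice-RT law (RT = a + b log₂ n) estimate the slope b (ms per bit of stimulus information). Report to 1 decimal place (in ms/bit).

b = (RT₂ − RT₁)/(log₂ n₂ − log₂ n₁) = (550 − 483)/(2.3219 − 1.5850) = 90.913 ms/bit.

90.9 ms/bit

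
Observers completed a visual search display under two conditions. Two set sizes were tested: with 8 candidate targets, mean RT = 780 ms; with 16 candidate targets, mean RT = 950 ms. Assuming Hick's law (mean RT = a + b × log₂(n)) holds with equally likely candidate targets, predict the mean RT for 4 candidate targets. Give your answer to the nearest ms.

With log₂ n on the abscissa the relation is linear; from the two conditions:
  b = (950 − 780) / (log₂ 16 − log₂ 8) = 170 / (4 − 3) = 170 ms/bit
  a = 780 − 170 × 3 = 270 ms
Then RT(4) = 270 + 170 × log₂ 4 = 270 + 170 × 2 ≈ 610.000 ms.

610 ms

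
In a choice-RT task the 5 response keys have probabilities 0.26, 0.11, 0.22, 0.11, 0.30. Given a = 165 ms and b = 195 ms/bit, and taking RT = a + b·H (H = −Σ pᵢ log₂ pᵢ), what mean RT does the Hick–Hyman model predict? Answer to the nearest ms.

H = 0.26·log₂(1/0.26) + 0.11·log₂(1/0.11) + 0.22·log₂(1/0.22) + 0.11·log₂(1/0.11) + 0.30·log₂(1/0.30) = 2.2075 bits.
RT = 165 + 195 × 2.2075 = 595.47 ms.

595 ms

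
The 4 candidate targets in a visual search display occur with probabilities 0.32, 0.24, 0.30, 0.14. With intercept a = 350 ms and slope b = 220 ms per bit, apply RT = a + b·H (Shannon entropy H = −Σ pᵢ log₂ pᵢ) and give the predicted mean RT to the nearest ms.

776 ms

H = 0.32·log₂(1/0.32) + 0.24·log₂(1/0.24) + 0.30·log₂(1/0.30) + 0.14·log₂(1/0.14) = 1.9384 bits.
RT = 350 + 220 × 1.9384 = 776.44 ms.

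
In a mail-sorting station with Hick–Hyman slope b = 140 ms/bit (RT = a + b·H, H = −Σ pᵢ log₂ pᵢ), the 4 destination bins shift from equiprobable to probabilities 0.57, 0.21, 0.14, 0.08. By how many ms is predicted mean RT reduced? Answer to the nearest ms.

53 ms

The RT saving is b·ΔH. Equiprobable H₀ = log₂(4) = 2.0000 bits; with the given probabilities H = 1.6237 bits.
b·(H₀ − H) = 140 × (2.0000 − 1.6237) = 52.68 ms.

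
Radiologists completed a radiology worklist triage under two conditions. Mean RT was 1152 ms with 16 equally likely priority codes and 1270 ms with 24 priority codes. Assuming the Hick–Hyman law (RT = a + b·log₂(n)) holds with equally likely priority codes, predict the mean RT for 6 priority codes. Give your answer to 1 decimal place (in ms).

Solve the two-equation system in a and b:
  b = (1270 − 1152) / (log₂ 24 − log₂ 16) = 118 / (4.5850 − 4) = 201.722 ms/bit
  a = 1152 − 201.722 × 4 = 345.111 ms
Then RT(6) = 345.111 + 201.722 × log₂ 6 = 345.111 + 201.722 × 2.5850 ≈ 866.555 ms.

866.6 ms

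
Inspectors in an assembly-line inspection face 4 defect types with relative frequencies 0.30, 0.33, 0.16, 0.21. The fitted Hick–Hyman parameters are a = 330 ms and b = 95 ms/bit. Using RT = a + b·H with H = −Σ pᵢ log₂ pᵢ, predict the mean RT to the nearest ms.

H = 0.30·log₂(1/0.30) + 0.33·log₂(1/0.33) + 0.16·log₂(1/0.16) + 0.21·log₂(1/0.21) = 1.9448 bits.
RT = 330 + 95 × 1.9448 = 514.75 ms.

515 ms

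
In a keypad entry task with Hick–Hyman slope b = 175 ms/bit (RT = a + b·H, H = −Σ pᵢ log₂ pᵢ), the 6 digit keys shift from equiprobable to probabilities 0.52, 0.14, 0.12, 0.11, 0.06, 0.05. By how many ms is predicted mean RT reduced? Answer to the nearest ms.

Equiprobable entropy H₀ = log₂ 6 = 2.5850 bits.
Skewed entropy H = −Σ pᵢ log₂ pᵢ = 2.0647 bits.
ΔRT = b·(H₀ − H) = 175 × 0.5203 = 91.05 ms.

91 ms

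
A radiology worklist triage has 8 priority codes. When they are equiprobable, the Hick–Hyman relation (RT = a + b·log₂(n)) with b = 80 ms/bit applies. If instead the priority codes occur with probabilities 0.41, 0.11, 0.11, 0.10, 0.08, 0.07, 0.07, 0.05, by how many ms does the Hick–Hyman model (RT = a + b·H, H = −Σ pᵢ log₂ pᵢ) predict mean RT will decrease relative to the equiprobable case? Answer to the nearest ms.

Equiprobable entropy H₀ = log₂ 8 = 3.0000 bits.
Skewed entropy H = −Σ pᵢ log₂ pᵢ = 2.6049 bits.
ΔRT = b·(H₀ − H) = 80 × 0.3951 = 31.61 ms.

32 ms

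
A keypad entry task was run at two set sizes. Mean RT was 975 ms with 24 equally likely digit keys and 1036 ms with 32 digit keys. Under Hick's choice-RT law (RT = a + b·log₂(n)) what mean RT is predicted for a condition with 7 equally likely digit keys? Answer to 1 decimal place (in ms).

With log₂ n on the abscissa the relation is linear; from the two conditions:
  b = (1036 − 975) / (log₂ 32 − log₂ 24) = 61 / (5 − 4.5850) = 146.975 ms/bit
  a = 975 − 146.975 × 4.5850 = 301.127 ms
Then RT(7) = 301.127 + 146.975 × log₂ 7 = 301.127 + 146.975 × 2.8074 ≈ 713.737 ms.

713.7 ms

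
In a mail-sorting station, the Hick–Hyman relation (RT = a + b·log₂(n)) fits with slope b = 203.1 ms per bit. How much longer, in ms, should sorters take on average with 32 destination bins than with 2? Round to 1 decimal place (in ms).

812.4 ms

Only the slope matters, since a is common to both: ΔRT = b·log₂(n₂/n₁).
log₂(32) − log₂(2) = log₂(32/2) = log₂(16) = 4.
ΔRT = 203.1 × 4.0000 = 812.400 ms.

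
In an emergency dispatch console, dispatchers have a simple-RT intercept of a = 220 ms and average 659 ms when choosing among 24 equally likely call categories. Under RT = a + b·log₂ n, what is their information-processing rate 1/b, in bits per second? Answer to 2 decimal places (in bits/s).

b = (659 − 220)/log₂ 24 = 439/4.5850 = 95.748 ms per bit = 0.09575 s/bit; the reciprocal is 10.444 bits/s.

10.44 bits/s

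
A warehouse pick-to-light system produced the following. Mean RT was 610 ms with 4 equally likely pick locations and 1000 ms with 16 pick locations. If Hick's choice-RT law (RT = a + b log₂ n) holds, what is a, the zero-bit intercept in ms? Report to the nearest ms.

The slope on a log₂ axis is (1000 − 610) / (4 − 2) = 195 ms/bit.
Intercept: a = 610 − 195·log₂(4) = 220.000 ms.

220 ms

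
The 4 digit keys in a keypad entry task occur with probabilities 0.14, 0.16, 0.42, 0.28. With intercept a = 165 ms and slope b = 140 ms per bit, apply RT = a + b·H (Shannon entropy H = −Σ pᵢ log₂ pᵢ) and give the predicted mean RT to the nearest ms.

H = 0.14·log₂(1/0.14) + 0.16·log₂(1/0.16) + 0.42·log₂(1/0.42) + 0.28·log₂(1/0.28) = 1.8600 bits.
RT = 165 + 140 × 1.8600 = 425.40 ms.

425 ms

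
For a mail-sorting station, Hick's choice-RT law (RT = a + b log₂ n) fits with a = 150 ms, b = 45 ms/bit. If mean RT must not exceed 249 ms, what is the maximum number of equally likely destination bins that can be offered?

Set 150 + 45·log₂ n ≤ 249 → log₂ n ≤ (249 − 150)/45 = 2.2000.
So n ≤ 2^2.2000 = 4.595; the largest integer n is 4.

4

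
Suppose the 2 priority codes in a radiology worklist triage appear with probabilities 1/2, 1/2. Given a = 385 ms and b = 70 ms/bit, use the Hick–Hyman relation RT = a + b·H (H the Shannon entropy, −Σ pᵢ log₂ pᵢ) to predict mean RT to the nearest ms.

455 ms

H = −Σ pᵢ log₂ pᵢ = 0.5·1 + 0.5·1 = 1.000 bits.
RT = 385 + 70 × 1.000 = 455.00 ms.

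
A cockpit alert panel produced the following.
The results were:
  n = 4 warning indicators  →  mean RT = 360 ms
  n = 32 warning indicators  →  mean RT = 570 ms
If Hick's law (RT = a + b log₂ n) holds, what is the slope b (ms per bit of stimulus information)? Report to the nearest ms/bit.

b = (RT₂ − RT₁)/(log₂ n₂ − log₂ n₁) = (570 − 360)/(5 − 2) = 70 ms/bit.

70 ms/bit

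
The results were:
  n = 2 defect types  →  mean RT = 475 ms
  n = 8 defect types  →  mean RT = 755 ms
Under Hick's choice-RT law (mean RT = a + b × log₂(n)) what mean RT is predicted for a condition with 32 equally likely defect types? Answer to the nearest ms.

1035 ms

Solve the two-equation system in a and b:
  b = (755 − 475) / (log₂ 8 − log₂ 2) = 280 / (3 − 1) = 140 ms/bit
  a = 475 − 140 × 1 = 335 ms
Then RT(32) = 335 + 140 × log₂ 32 = 335 + 140 × 5 ≈ 1035.000 ms.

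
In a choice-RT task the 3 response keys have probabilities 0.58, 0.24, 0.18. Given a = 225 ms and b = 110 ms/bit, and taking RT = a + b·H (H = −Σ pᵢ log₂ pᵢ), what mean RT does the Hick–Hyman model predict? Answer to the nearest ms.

H = 0.58·log₂(1/0.58) + 0.24·log₂(1/0.24) + 0.18·log₂(1/0.18) = 1.3952 bits.
RT = 225 + 110 × 1.3952 = 378.48 ms.

378 ms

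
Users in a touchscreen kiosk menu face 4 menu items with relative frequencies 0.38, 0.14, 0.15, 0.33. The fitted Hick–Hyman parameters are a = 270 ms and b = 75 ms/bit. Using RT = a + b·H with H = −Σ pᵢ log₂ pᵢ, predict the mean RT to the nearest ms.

Entropy contributions −pᵢ log₂ pᵢ: 0.5305, 0.3971, 0.4105, 0.5278; sum H = 1.8659 bits.
RT = a + bH = 270 + 75·1.8659 = 409.94 ms.

410 ms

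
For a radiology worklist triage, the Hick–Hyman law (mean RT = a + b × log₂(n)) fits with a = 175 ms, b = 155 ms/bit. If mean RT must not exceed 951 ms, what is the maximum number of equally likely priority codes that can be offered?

Information budget: (951 − 175)/155 = 5.0065 bits, so n ≤ 2^5.0065 = 32.143 → at most 32.

32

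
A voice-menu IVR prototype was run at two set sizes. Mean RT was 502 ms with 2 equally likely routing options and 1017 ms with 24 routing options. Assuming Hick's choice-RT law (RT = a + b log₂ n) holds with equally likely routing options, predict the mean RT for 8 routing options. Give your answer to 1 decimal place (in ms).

789.3 ms

Fit slope and intercept:
  b = (1017 − 502) / (log₂ 24 − log₂ 2) = 515 / (4.5850 − 1) = 143.656 ms/bit
  a = 502 − 143.656 × 1 = 358.344 ms
Then RT(8) = 358.344 + 143.656 × log₂ 8 = 358.344 + 143.656 × 3 ≈ 789.311 ms.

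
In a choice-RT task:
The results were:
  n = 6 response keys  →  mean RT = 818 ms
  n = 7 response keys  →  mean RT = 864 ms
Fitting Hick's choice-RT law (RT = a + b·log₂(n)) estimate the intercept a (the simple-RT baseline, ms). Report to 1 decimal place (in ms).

283.3 ms

Slope: b = (864 − 818) / (log₂ 7 − log₂ 6) = 46/0.2224 = 206.842 ms/bit.
Intercept: a = 818 − 206.842·log₂(6) = 283.322 ms.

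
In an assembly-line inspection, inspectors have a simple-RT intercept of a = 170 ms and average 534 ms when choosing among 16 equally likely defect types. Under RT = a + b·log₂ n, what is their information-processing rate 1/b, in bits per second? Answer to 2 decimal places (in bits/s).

10.99 bits/s

Choice component = 534 − 170 = 364 ms over log₂(16) = 4 bits.
b = 364 / 4 = 91.000 ms/bit, so 1/b = 10.989 bits/s.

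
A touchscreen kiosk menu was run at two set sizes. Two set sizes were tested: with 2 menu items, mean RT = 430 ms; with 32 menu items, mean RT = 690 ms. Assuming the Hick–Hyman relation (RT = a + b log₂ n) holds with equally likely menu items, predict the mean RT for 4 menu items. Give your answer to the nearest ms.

Fit slope and intercept:
  b = (690 − 430) / (log₂ 32 − log₂ 2) = 260 / (5 − 1) = 65 ms/bit
  a = 430 − 65 × 1 = 365 ms
Then RT(4) = 365 + 65 × log₂ 4 = 365 + 65 × 2 ≈ 495.000 ms.

495 ms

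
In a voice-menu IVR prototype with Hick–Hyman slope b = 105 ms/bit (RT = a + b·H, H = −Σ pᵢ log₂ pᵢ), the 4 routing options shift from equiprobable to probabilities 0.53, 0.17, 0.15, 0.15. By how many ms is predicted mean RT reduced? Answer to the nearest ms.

27 ms

The RT saving is b·ΔH. Equiprobable H₀ = log₂(4) = 2.0000 bits; with the given probabilities H = 1.7411 bits.
b·(H₀ − H) = 105 × (2.0000 − 1.7411) = 27.18 ms.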